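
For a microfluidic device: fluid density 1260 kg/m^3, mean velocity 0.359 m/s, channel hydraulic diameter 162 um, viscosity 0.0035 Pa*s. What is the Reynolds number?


Step 1: Convert Dh to meters: Dh = 162e-6 m
Step 2: Re = rho * v * Dh / mu
Re = 1260 * 0.359 * 162e-6 / 0.0035
Re = 20.937


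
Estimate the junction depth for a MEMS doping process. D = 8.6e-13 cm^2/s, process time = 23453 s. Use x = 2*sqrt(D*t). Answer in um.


Step 1: Compute D*t = 8.6e-13 * 23453 = 2.016958e-08 cm^2
Step 2: sqrt(D*t) = 1.4202e-04 cm
Step 3: x = 2 * 1.4202e-04 cm = 2.8404e-04 cm
Step 4: Convert to um (1 cm = 1e4 um): x = 2.84 um


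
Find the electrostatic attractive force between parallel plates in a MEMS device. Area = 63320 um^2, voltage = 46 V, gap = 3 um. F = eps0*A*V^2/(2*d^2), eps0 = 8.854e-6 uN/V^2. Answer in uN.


Step 1: Identify parameters.
eps0 = 8.854e-6 uN/V^2, A = 63320 um^2, V = 46 V, d = 3 um
Step 2: Compute V^2 = 46^2 = 2116
Step 3: Compute d^2 = 3^2 = 9
Step 4: F = 0.5 * 8.854e-6 * 63320 * 2116 / 9
F = 65.906 uN


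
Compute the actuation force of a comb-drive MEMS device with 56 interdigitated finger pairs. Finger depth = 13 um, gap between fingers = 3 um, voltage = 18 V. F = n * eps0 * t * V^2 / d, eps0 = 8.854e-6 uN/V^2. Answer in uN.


Step 1: Parameters: n=56, eps0=8.854e-6 uN/V^2, t=13 um, V=18 V, d=3 um
Step 2: V^2 = 324
Step 3: F = 56 * 8.854e-6 * 13 * 324 / 3
F = 0.696 uN


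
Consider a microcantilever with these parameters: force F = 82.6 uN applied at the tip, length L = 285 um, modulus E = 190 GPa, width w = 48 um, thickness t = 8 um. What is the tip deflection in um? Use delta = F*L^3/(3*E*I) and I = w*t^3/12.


Step 1: Calculate the second moment of area.
I = w * t^3 / 12 = 48 * 8^3 / 12 = 2048.0 um^4
Step 2: Convert E to consistent units (1 GPa = 1000 uN/um^2).
E = 190 GPa = 190000 uN/um^2
Step 3: Calculate tip deflection.
delta = F * L^3 / (3 * E * I)
delta = 82.6 * 285^3 / (3 * 190000 * 2048.0)
delta = 1.638 um


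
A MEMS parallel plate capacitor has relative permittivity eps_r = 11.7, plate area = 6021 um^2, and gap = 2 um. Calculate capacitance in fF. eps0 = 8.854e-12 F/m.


Step 1: Convert area to m^2: A = 6021e-12 m^2
Step 2: Convert gap to m: d = 2e-6 m
Step 3: C = eps0 * eps_r * A / d
C = 8.854e-12 * 11.7 * 6021e-12 / 2e-6
Step 4: Convert to fF (multiply by 1e15).
C = 311.86 fF


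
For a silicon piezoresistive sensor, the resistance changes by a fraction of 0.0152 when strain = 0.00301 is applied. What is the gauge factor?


Step 1: Identify values.
dR/R = 0.0152, strain = 0.00301
Step 2: GF = (dR/R) / strain = 0.0152 / 0.00301
GF = 5.0


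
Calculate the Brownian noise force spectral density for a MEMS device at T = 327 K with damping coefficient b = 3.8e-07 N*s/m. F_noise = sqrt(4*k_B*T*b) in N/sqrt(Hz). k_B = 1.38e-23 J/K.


Step 1: Compute 4 * k_B * T * b
= 4 * 1.38e-23 * 327 * 3.8e-07
= 6.8592e-27 N^2/Hz
Step 2: F_noise = sqrt(6.8592e-27)
F_noise = 8.28e-14 N/sqrt(Hz)


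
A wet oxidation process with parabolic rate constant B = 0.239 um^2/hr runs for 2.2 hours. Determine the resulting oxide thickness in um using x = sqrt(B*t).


Step 1: Compute B*t = 0.239 * 2.2 = 0.5258
Step 2: x = sqrt(0.5258)
x = 0.725 um


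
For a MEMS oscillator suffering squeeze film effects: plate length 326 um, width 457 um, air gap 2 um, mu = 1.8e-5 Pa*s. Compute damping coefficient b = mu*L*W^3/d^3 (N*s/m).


Step 1: Convert to SI.
L = 326e-6 m, W = 457e-6 m, d = 2e-6 m
Step 2: W^3 = (457e-6)^3 = 9.54e-11 m^3
Step 3: d^3 = (2e-6)^3 = 8.00e-18 m^3
Step 4: b = 1.8e-5 * 326e-6 * 9.54e-11 / 8.00e-18
b = 7.00e-02 N*s/m


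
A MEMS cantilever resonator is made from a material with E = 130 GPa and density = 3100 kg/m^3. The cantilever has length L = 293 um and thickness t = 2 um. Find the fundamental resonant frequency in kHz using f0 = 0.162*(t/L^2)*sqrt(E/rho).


Step 1: Convert units to SI.
t_SI = 2e-6 m, L_SI = 293e-6 m
Step 2: Calculate sqrt(E/rho).
sqrt(130e9 / 3100) = 6475.76 m/s
Step 3: Compute f0.
f0 = 0.162 * 2e-6 / (293e-6)^2 * 6475.76 = 24440.0 Hz = 24.44 kHz


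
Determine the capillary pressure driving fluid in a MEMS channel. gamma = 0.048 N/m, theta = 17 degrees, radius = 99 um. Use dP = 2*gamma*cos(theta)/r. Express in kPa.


Step 1: cos(17 deg) = 0.9563
Step 2: Convert r to m: r = 99e-6 m
Step 3: dP = 2 * 0.048 * 0.9563 / 99e-6 = 927.3 Pa
Step 4: Convert Pa to kPa (divide by 1000).
dP = 0.93 kPa


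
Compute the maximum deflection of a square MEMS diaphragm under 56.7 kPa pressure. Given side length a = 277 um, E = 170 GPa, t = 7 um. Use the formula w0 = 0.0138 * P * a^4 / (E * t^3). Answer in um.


Step 1: Convert pressure to compatible units (E is in GPa, so P in GPa).
P = 56.7 kPa = 56.7e-6 GPa
Step 2: Compute numerator: 0.0138 * P * a^4.
a^4 = 277^4 = 5887339441
numerator = 0.0138 * 56.7e-6 * 5887339441 = 4.607e+03
Step 3: Compute denominator: E * t^3 = 170 * 7^3 = 58310
Step 4: w0 = numerator / denominator = 4.607e+03 / 58310 = 0.079 um


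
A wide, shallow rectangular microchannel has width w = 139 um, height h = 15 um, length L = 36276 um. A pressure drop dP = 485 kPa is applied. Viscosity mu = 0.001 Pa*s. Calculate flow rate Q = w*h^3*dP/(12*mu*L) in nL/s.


Step 1: Convert all dimensions to SI (meters).
w = 139e-6 m, h = 15e-6 m, L = 36276e-6 m, dP = 485e3 Pa
Step 2: Q = w * h^3 * dP / (12 * mu * L)
Q = 139e-6 * (15e-6)^3 * 485e3 / (12 * 0.001 * 36276e-6) = 5.2267253e-10 m^3/s
Step 3: Convert Q from m^3/s to nL/s (1 m^3 = 1e12 nL, so multiply by 1e12).
Q = 522.673 nL/s


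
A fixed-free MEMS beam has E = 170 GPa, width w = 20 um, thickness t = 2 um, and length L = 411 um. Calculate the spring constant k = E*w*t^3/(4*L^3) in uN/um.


Step 1: Convert E to consistent units (1 GPa = 1000 uN/um^2).
E = 170 GPa = 170000 uN/um^2
Step 2: Compute t^3 = 2^3 = 8
Step 3: Compute L^3 = 411^3 = 69426531
Step 4: k = 170000 * 20 * 8 / (4 * 69426531)
k = 0.0979 uN/um


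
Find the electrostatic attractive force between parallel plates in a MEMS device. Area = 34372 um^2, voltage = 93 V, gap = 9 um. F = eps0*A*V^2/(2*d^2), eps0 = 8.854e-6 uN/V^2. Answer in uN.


Step 1: Identify parameters.
eps0 = 8.854e-6 uN/V^2, A = 34372 um^2, V = 93 V, d = 9 um
Step 2: Compute V^2 = 93^2 = 8649
Step 3: Compute d^2 = 9^2 = 81
Step 4: F = 0.5 * 8.854e-6 * 34372 * 8649 / 81
F = 16.248 uN


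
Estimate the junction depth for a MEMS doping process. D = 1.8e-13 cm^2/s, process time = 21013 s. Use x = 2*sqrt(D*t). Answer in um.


Step 1: Compute D*t = 1.8e-13 * 21013 = 3.78234e-09 cm^2
Step 2: sqrt(D*t) = 6.1501e-05 cm
Step 3: x = 2 * 6.1501e-05 cm = 1.23002e-04 cm
Step 4: Convert to um (1 cm = 1e4 um): x = 1.23 um


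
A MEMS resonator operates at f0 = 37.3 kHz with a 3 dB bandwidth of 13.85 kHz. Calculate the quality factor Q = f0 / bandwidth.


Step 1: Q = f0 / bandwidth
Step 2: Q = 37.3 / 13.85
Q = 2.7


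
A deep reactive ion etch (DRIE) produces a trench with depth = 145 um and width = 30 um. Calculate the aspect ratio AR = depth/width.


Step 1: AR = depth / width
Step 2: AR = 145 / 30
AR = 4.8


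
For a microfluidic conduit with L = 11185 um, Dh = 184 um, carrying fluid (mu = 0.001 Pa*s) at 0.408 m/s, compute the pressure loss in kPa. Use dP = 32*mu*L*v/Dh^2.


Step 1: Convert to SI: L = 11185e-6 m, Dh = 184e-6 m
Step 2: dP = 32 * 0.001 * 11185e-6 * 0.408 / (184e-6)^2
Step 3: dP = 4313.31 Pa
Step 4: Convert to kPa: dP = 4.31 kPa


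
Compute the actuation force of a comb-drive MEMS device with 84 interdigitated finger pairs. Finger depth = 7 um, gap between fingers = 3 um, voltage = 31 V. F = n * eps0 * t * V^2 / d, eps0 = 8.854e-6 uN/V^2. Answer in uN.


Step 1: Parameters: n=84, eps0=8.854e-6 uN/V^2, t=7 um, V=31 V, d=3 um
Step 2: V^2 = 961
Step 3: F = 84 * 8.854e-6 * 7 * 961 / 3
F = 1.668 uN


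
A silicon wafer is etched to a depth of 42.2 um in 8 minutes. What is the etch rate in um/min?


Step 1: Etch rate = depth / time
Step 2: rate = 42.2 / 8
rate = 5.275 um/min


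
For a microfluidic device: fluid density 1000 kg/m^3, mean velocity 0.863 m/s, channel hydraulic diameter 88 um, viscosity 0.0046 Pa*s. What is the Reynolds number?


Step 1: Convert Dh to meters: Dh = 88e-6 m
Step 2: Re = rho * v * Dh / mu
Re = 1000 * 0.863 * 88e-6 / 0.0046
Re = 16.51


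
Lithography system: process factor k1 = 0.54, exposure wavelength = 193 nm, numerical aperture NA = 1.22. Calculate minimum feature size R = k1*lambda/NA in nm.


Step 1: Identify values: k1 = 0.54, lambda = 193 nm, NA = 1.22
Step 2: R = k1 * lambda / NA
R = 0.54 * 193 / 1.22
R = 85.4 nm


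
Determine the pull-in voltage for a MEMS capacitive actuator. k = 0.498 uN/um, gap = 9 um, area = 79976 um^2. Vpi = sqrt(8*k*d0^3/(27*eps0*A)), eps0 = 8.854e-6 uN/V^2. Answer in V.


Step 1: Compute numerator: 8 * k * d0^3 = 8 * 0.498 * 9^3 = 2904.336
Step 2: Compute denominator: 27 * eps0 * A = 27 * 8.854e-6 * 79976 = 19.118903
Step 3: Vpi = sqrt(2904.336 / 19.118903)
Vpi = 12.33 V


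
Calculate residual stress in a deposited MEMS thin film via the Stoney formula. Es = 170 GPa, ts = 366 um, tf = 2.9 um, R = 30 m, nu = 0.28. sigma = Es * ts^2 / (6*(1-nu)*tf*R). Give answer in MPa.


Step 1: Compute numerator: Es * ts^2 = 170 * 366^2 = 22772520 (GPa*um^2)
Step 2: Compute denominator (R in um): 6*(1-nu)*tf*R = 6*0.72*2.9*30e6 = 375840000.0 (um^2)
Step 3: sigma (GPa) = 22772520 / 375840000.0 = 6.0591e-02 GPa
Step 4: Convert to MPa (x1000): sigma = 60.6 MPa


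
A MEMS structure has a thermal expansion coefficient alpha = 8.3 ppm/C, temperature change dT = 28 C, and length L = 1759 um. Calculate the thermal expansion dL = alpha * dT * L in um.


Step 1: Convert CTE: alpha = 8.3 ppm/C = 8.3e-6 /C
Step 2: dL = 8.3e-6 * 28 * 1759
dL = 0.4088 um


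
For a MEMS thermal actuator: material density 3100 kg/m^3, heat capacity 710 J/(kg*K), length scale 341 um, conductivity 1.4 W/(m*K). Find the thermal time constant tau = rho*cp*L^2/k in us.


Step 1: Convert L to m: L = 341e-6 m
Step 2: L^2 = (341e-6)^2 = 1.16281e-07 m^2
Step 3: tau = 3100 * 710 * 1.16281e-07 / 1.4 = 1.8281034357e-01 s
Step 4: Convert to microseconds (multiply by 1e6).
tau = 182810.344 us


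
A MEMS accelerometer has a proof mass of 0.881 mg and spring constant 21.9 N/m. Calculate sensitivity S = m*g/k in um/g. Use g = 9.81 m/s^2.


Step 1: Convert mass: m = 0.881 mg = 8.81e-07 kg
Step 2: S = m * g / k = 8.81e-07 * 9.81 / 21.9
Step 3: S = 3.95e-07 m/g
Step 4: Convert to um/g: S = 0.395 um/g


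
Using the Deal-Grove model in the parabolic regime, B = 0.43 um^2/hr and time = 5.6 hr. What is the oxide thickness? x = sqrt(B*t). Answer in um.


Step 1: Compute B*t = 0.43 * 5.6 = 2.408
Step 2: x = sqrt(2.408)
x = 1.552 um


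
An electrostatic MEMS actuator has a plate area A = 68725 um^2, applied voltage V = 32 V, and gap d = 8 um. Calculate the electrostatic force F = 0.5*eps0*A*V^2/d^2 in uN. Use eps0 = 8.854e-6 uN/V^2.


Step 1: Identify parameters.
eps0 = 8.854e-6 uN/V^2, A = 68725 um^2, V = 32 V, d = 8 um
Step 2: Compute V^2 = 32^2 = 1024
Step 3: Compute d^2 = 8^2 = 64
Step 4: F = 0.5 * 8.854e-6 * 68725 * 1024 / 64
F = 4.868 uN


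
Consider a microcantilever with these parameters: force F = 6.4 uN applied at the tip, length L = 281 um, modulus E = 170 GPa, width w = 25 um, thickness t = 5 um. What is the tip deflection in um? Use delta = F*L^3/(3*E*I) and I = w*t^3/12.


Step 1: Calculate the second moment of area.
I = w * t^3 / 12 = 25 * 5^3 / 12 = 260.4167 um^4
Step 2: Convert E to consistent units (1 GPa = 1000 uN/um^2).
E = 170 GPa = 170000 uN/um^2
Step 3: Calculate tip deflection.
delta = F * L^3 / (3 * E * I)
delta = 6.4 * 281^3 / (3 * 170000 * 260.4167)
delta = 1.0692 um


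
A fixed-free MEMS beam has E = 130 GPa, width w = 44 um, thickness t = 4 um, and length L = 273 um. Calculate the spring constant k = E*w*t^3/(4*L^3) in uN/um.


Step 1: Convert E to consistent units (1 GPa = 1000 uN/um^2).
E = 130 GPa = 130000 uN/um^2
Step 2: Compute t^3 = 4^3 = 64
Step 3: Compute L^3 = 273^3 = 20346417
Step 4: k = 130000 * 44 * 64 / (4 * 20346417)
k = 4.4981 uN/um


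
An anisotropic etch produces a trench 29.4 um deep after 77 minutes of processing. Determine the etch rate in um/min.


Step 1: Etch rate = depth / time
Step 2: rate = 29.4 / 77
rate = 0.382 um/min


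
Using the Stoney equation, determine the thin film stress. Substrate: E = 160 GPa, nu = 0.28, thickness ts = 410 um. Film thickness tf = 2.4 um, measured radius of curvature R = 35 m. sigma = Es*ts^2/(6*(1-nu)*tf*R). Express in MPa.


Step 1: Compute numerator: Es * ts^2 = 160 * 410^2 = 26896000 (GPa*um^2)
Step 2: Compute denominator (R in um): 6*(1-nu)*tf*R = 6*0.72*2.4*35e6 = 362880000.0 (um^2)
Step 3: sigma (GPa) = 26896000 / 362880000.0 = 7.4118e-02 GPa
Step 4: Convert to MPa (x1000): sigma = 74.1 MPa


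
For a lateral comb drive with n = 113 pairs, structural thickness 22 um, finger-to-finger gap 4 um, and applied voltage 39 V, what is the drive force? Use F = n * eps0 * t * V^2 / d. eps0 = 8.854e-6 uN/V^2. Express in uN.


Step 1: Parameters: n=113, eps0=8.854e-6 uN/V^2, t=22 um, V=39 V, d=4 um
Step 2: V^2 = 1521
Step 3: F = 113 * 8.854e-6 * 22 * 1521 / 4
F = 8.37 uN


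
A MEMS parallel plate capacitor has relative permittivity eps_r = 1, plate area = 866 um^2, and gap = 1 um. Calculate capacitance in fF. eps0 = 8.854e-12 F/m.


Step 1: Convert area to m^2: A = 866e-12 m^2
Step 2: Convert gap to m: d = 1e-6 m
Step 3: C = eps0 * eps_r * A / d
C = 8.854e-12 * 1 * 866e-12 / 1e-6
Step 4: Convert to fF (multiply by 1e15).
C = 7.67 fF


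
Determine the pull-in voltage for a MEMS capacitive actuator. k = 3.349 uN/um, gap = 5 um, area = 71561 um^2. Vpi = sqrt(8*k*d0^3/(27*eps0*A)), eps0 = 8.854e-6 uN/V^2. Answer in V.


Step 1: Compute numerator: 8 * k * d0^3 = 8 * 3.349 * 5^3 = 3349.0
Step 2: Compute denominator: 27 * eps0 * A = 27 * 8.854e-6 * 71561 = 17.10723
Step 3: Vpi = sqrt(3349.0 / 17.10723)
Vpi = 13.99 V


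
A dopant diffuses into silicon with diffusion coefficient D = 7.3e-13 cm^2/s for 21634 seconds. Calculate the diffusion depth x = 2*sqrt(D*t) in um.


Step 1: Compute D*t = 7.3e-13 * 21634 = 1.579282e-08 cm^2
Step 2: sqrt(D*t) = 1.25669e-04 cm
Step 3: x = 2 * 1.25669e-04 cm = 2.51338e-04 cm
Step 4: Convert to um (1 cm = 1e4 um): x = 2.513 um


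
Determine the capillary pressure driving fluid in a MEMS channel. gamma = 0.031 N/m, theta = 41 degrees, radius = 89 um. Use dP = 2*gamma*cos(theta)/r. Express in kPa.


Step 1: cos(41 deg) = 0.7547
Step 2: Convert r to m: r = 89e-6 m
Step 3: dP = 2 * 0.031 * 0.7547 / 89e-6 = 525.7 Pa
Step 4: Convert Pa to kPa (divide by 1000).
dP = 0.53 kPa


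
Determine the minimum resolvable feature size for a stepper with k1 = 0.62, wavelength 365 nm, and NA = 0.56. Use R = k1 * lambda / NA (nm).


Step 1: Identify values: k1 = 0.62, lambda = 365 nm, NA = 0.56
Step 2: R = k1 * lambda / NA
R = 0.62 * 365 / 0.56
R = 404.1 nm


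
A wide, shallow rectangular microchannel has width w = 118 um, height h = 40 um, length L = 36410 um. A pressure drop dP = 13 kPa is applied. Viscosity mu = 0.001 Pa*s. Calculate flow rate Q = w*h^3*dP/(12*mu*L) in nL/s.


Step 1: Convert all dimensions to SI (meters).
w = 118e-6 m, h = 40e-6 m, L = 36410e-6 m, dP = 13e3 Pa
Step 2: Q = w * h^3 * dP / (12 * mu * L)
Q = 118e-6 * (40e-6)^3 * 13e3 / (12 * 0.001 * 36410e-6) = 2.247e-10 m^3/s
Step 3: Convert Q from m^3/s to nL/s (1 m^3 = 1e12 nL, so multiply by 1e12).
Q = 224.7 nL/s


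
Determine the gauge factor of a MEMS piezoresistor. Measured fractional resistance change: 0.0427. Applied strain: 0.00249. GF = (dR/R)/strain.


Step 1: Identify values.
dR/R = 0.0427, strain = 0.00249
Step 2: GF = (dR/R) / strain = 0.0427 / 0.00249
GF = 17.1


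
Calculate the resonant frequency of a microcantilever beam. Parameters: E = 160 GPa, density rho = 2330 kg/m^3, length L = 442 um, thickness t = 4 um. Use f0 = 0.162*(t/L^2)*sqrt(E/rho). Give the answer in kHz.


Step 1: Convert units to SI.
t_SI = 4e-6 m, L_SI = 442e-6 m
Step 2: Calculate sqrt(E/rho).
sqrt(160e9 / 2330) = 8286.71 m/s
Step 3: Compute f0.
f0 = 0.162 * 4e-6 / (442e-6)^2 * 8286.71 = 27486.1 Hz = 27.49 kHz


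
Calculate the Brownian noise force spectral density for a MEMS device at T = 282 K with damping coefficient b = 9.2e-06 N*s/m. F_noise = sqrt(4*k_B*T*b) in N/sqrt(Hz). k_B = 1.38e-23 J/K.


Step 1: Compute 4 * k_B * T * b
= 4 * 1.38e-23 * 282 * 9.2e-06
= 1.4321e-25 N^2/Hz
Step 2: F_noise = sqrt(1.4321e-25)
F_noise = 3.78e-13 N/sqrt(Hz)


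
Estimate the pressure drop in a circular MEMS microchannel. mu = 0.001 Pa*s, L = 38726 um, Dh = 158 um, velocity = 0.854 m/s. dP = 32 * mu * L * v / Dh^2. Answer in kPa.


Step 1: Convert to SI: L = 38726e-6 m, Dh = 158e-6 m
Step 2: dP = 32 * 0.001 * 38726e-6 * 0.854 / (158e-6)^2
Step 3: dP = 42393.21 Pa
Step 4: Convert to kPa: dP = 42.39 kPa


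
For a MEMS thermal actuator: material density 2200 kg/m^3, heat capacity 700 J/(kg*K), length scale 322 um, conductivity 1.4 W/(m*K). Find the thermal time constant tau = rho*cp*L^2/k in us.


Step 1: Convert L to m: L = 322e-6 m
Step 2: L^2 = (322e-6)^2 = 1.03684e-07 m^2
Step 3: tau = 2200 * 700 * 1.03684e-07 / 1.4 = 1.140524e-01 s
Step 4: Convert to microseconds (multiply by 1e6).
tau = 114052.4 us


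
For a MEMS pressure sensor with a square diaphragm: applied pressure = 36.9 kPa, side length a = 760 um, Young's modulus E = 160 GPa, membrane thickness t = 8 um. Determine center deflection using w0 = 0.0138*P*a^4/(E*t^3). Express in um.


Step 1: Convert pressure to compatible units (E is in GPa, so P in GPa).
P = 36.9 kPa = 36.9e-6 GPa
Step 2: Compute numerator: 0.0138 * P * a^4.
a^4 = 760^4 = 333621760000
numerator = 0.0138 * 36.9e-6 * 333621760000 = 1.698869e+05
Step 3: Compute denominator: E * t^3 = 160 * 8^3 = 81920
Step 4: w0 = numerator / denominator = 1.698869e+05 / 81920 = 2.0738 um


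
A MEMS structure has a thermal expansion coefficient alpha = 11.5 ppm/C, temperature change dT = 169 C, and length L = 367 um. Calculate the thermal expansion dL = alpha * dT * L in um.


Step 1: Convert CTE: alpha = 11.5 ppm/C = 11.5e-6 /C
Step 2: dL = 11.5e-6 * 169 * 367
dL = 0.7133 um


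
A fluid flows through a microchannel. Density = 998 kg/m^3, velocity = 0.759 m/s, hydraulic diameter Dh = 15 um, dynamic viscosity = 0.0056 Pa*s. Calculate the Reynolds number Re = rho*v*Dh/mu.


Step 1: Convert Dh to meters: Dh = 15e-6 m
Step 2: Re = rho * v * Dh / mu
Re = 998 * 0.759 * 15e-6 / 0.0056
Re = 2.029


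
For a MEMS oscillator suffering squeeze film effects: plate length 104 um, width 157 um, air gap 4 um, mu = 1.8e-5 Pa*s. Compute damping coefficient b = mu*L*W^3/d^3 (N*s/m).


Step 1: Convert to SI.
L = 104e-6 m, W = 157e-6 m, d = 4e-6 m
Step 2: W^3 = (157e-6)^3 = 3.87e-12 m^3
Step 3: d^3 = (4e-6)^3 = 6.40e-17 m^3
Step 4: b = 1.8e-5 * 104e-6 * 3.87e-12 / 6.40e-17
b = 1.13e-04 N*s/m


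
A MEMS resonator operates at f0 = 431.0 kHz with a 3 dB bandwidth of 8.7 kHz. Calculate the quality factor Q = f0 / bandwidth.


Step 1: Q = f0 / bandwidth
Step 2: Q = 431.0 / 8.7
Q = 49.5


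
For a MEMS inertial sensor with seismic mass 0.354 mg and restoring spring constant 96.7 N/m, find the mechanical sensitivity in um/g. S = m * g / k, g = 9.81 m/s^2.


Step 1: Convert mass: m = 0.354 mg = 3.54e-07 kg
Step 2: S = m * g / k = 3.54e-07 * 9.81 / 96.7
Step 3: S = 3.59e-08 m/g
Step 4: Convert to um/g: S = 0.036 um/g


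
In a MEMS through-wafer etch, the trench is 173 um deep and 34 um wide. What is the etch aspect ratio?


Step 1: AR = depth / width
Step 2: AR = 173 / 34
AR = 5.1


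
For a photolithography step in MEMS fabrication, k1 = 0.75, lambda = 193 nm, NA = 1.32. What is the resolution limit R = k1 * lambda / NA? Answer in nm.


Step 1: Identify values: k1 = 0.75, lambda = 193 nm, NA = 1.32
Step 2: R = k1 * lambda / NA
R = 0.75 * 193 / 1.32
R = 109.7 nm


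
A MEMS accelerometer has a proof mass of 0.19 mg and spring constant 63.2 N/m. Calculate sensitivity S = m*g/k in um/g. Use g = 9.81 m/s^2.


Step 1: Convert mass: m = 0.19 mg = 1.90e-07 kg
Step 2: S = m * g / k = 1.90e-07 * 9.81 / 63.2
Step 3: S = 2.95e-08 m/g
Step 4: Convert to um/g: S = 0.029 um/g


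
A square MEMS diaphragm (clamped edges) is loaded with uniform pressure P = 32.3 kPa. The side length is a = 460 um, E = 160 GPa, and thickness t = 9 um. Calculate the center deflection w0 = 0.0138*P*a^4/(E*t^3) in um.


Step 1: Convert pressure to compatible units (E is in GPa, so P in GPa).
P = 32.3 kPa = 32.3e-6 GPa
Step 2: Compute numerator: 0.0138 * P * a^4.
a^4 = 460^4 = 44774560000
numerator = 0.0138 * 32.3e-6 * 44774560000 = 1.99578e+04
Step 3: Compute denominator: E * t^3 = 160 * 9^3 = 116640
Step 4: w0 = numerator / denominator = 1.99578e+04 / 116640 = 0.1711 um


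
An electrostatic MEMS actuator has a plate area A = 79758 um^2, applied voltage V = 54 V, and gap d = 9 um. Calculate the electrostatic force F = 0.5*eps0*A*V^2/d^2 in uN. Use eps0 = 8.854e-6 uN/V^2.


Step 1: Identify parameters.
eps0 = 8.854e-6 uN/V^2, A = 79758 um^2, V = 54 V, d = 9 um
Step 2: Compute V^2 = 54^2 = 2916
Step 3: Compute d^2 = 9^2 = 81
Step 4: F = 0.5 * 8.854e-6 * 79758 * 2916 / 81
F = 12.711 uN


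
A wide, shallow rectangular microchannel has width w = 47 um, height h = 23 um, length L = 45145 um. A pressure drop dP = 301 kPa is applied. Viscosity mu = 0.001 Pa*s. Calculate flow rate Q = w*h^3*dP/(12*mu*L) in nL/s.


Step 1: Convert all dimensions to SI (meters).
w = 47e-6 m, h = 23e-6 m, L = 45145e-6 m, dP = 301e3 Pa
Step 2: Q = w * h^3 * dP / (12 * mu * L)
Q = 47e-6 * (23e-6)^3 * 301e3 / (12 * 0.001 * 45145e-6) = 3.1772907e-10 m^3/s
Step 3: Convert Q from m^3/s to nL/s (1 m^3 = 1e12 nL, so multiply by 1e12).
Q = 317.729 nL/s


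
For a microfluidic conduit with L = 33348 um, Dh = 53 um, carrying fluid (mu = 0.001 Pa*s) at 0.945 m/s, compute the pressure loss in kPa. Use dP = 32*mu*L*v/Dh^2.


Step 1: Convert to SI: L = 33348e-6 m, Dh = 53e-6 m
Step 2: dP = 32 * 0.001 * 33348e-6 * 0.945 / (53e-6)^2
Step 3: dP = 359004.46 Pa
Step 4: Convert to kPa: dP = 359.0 kPa


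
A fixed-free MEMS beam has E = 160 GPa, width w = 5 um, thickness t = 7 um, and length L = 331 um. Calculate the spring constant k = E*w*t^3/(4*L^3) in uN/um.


Step 1: Convert E to consistent units (1 GPa = 1000 uN/um^2).
E = 160 GPa = 160000 uN/um^2
Step 2: Compute t^3 = 7^3 = 343
Step 3: Compute L^3 = 331^3 = 36264691
Step 4: k = 160000 * 5 * 343 / (4 * 36264691)
k = 1.8916 uN/um


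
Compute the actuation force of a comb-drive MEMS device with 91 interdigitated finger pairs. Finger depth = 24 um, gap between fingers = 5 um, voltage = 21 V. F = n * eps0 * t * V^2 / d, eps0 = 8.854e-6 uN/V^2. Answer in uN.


Step 1: Parameters: n=91, eps0=8.854e-6 uN/V^2, t=24 um, V=21 V, d=5 um
Step 2: V^2 = 441
Step 3: F = 91 * 8.854e-6 * 24 * 441 / 5
F = 1.706 uN


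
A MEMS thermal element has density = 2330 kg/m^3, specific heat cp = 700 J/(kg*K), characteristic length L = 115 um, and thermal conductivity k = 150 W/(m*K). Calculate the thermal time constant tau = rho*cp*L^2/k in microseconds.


Step 1: Convert L to m: L = 115e-6 m
Step 2: L^2 = (115e-6)^2 = 1.3225e-08 m^2
Step 3: tau = 2330 * 700 * 1.3225e-08 / 150 = 1.438e-04 s
Step 4: Convert to microseconds (multiply by 1e6).
tau = 143.8 us


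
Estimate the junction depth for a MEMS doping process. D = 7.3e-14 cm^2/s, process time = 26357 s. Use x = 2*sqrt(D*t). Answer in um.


Step 1: Compute D*t = 7.3e-14 * 26357 = 1.924061e-09 cm^2
Step 2: sqrt(D*t) = 4.3864e-05 cm
Step 3: x = 2 * 4.3864e-05 cm = 8.7728e-05 cm
Step 4: Convert to um (1 cm = 1e4 um): x = 0.877 um


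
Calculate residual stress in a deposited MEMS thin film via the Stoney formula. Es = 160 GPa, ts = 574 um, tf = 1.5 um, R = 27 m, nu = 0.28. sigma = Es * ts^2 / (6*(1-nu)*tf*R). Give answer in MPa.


Step 1: Compute numerator: Es * ts^2 = 160 * 574^2 = 52716160 (GPa*um^2)
Step 2: Compute denominator (R in um): 6*(1-nu)*tf*R = 6*0.72*1.5*27e6 = 174960000.0 (um^2)
Step 3: sigma (GPa) = 52716160 / 174960000.0 = 3.01304e-01 GPa
Step 4: Convert to MPa (x1000): sigma = 301.3 MPa


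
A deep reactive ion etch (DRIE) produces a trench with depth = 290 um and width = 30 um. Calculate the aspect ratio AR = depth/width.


Step 1: AR = depth / width
Step 2: AR = 290 / 30
AR = 9.7


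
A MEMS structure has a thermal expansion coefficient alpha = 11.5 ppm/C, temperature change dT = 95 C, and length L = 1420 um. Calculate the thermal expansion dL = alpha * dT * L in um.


Step 1: Convert CTE: alpha = 11.5 ppm/C = 11.5e-6 /C
Step 2: dL = 11.5e-6 * 95 * 1420
dL = 1.5514 um


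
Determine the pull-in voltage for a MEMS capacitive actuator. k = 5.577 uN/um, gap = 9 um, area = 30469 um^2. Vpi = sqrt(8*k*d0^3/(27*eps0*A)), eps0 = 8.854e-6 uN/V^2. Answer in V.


Step 1: Compute numerator: 8 * k * d0^3 = 8 * 5.577 * 9^3 = 32525.064
Step 2: Compute denominator: 27 * eps0 * A = 27 * 8.854e-6 * 30469 = 7.283858
Step 3: Vpi = sqrt(32525.064 / 7.283858)
Vpi = 66.82 V


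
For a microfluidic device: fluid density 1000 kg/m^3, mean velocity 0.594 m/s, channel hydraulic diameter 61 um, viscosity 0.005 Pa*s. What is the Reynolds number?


Step 1: Convert Dh to meters: Dh = 61e-6 m
Step 2: Re = rho * v * Dh / mu
Re = 1000 * 0.594 * 61e-6 / 0.005
Re = 7.247


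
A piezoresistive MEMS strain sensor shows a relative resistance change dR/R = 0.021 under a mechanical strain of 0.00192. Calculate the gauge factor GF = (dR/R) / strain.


Step 1: Identify values.
dR/R = 0.021, strain = 0.00192
Step 2: GF = (dR/R) / strain = 0.021 / 0.00192
GF = 10.9


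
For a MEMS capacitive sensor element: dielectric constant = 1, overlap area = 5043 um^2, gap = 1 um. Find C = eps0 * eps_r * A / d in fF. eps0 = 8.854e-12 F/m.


Step 1: Convert area to m^2: A = 5043e-12 m^2
Step 2: Convert gap to m: d = 1e-6 m
Step 3: C = eps0 * eps_r * A / d
C = 8.854e-12 * 1 * 5043e-12 / 1e-6
Step 4: Convert to fF (multiply by 1e15).
C = 44.65 fF


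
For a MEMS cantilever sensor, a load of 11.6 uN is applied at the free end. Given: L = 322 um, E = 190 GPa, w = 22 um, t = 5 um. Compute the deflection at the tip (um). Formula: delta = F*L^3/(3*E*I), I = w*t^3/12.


Step 1: Calculate the second moment of area.
I = w * t^3 / 12 = 22 * 5^3 / 12 = 229.1667 um^4
Step 2: Convert E to consistent units (1 GPa = 1000 uN/um^2).
E = 190 GPa = 190000 uN/um^2
Step 3: Calculate tip deflection.
delta = F * L^3 / (3 * E * I)
delta = 11.6 * 322^3 / (3 * 190000 * 229.1667)
delta = 2.9648 um


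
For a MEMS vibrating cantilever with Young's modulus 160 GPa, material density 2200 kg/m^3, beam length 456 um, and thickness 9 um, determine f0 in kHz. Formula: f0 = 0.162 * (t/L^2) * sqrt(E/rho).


Step 1: Convert units to SI.
t_SI = 9e-6 m, L_SI = 456e-6 m
Step 2: Calculate sqrt(E/rho).
sqrt(160e9 / 2200) = 8528.03 m/s
Step 3: Compute f0.
f0 = 0.162 * 9e-6 / (456e-6)^2 * 8528.03 = 59796.6 Hz = 59.8 kHz


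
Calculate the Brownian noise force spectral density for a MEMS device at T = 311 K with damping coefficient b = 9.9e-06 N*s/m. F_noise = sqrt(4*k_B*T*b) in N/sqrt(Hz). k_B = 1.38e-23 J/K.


Step 1: Compute 4 * k_B * T * b
= 4 * 1.38e-23 * 311 * 9.9e-06
= 1.6996e-25 N^2/Hz
Step 2: F_noise = sqrt(1.6996e-25)
F_noise = 4.12e-13 N/sqrt(Hz)


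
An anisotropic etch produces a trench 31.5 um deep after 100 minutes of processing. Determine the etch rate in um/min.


Step 1: Etch rate = depth / time
Step 2: rate = 31.5 / 100
rate = 0.315 um/min


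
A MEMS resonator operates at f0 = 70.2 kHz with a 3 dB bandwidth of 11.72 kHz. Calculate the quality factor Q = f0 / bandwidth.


Step 1: Q = f0 / bandwidth
Step 2: Q = 70.2 / 11.72
Q = 6.0


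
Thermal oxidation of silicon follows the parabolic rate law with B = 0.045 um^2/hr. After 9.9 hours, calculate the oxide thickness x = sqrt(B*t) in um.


Step 1: Compute B*t = 0.045 * 9.9 = 0.4455
Step 2: x = sqrt(0.4455)
x = 0.667 um


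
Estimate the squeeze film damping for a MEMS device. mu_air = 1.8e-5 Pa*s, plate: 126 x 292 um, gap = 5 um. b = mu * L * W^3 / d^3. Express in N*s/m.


Step 1: Convert to SI.
L = 126e-6 m, W = 292e-6 m, d = 5e-6 m
Step 2: W^3 = (292e-6)^3 = 2.49e-11 m^3
Step 3: d^3 = (5e-6)^3 = 1.25e-16 m^3
Step 4: b = 1.8e-5 * 126e-6 * 2.49e-11 / 1.25e-16
b = 4.52e-04 N*s/m


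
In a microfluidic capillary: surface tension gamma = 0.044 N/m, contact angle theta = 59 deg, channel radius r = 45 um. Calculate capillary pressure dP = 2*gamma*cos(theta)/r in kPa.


Step 1: cos(59 deg) = 0.515
Step 2: Convert r to m: r = 45e-6 m
Step 3: dP = 2 * 0.044 * 0.515 / 45e-6 = 1007.1 Pa
Step 4: Convert Pa to kPa (divide by 1000).
dP = 1.01 kPa


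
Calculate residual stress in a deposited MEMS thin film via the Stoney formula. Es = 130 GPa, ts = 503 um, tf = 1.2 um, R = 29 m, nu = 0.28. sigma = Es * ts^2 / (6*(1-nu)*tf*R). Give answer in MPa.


Step 1: Compute numerator: Es * ts^2 = 130 * 503^2 = 32891170 (GPa*um^2)
Step 2: Compute denominator (R in um): 6*(1-nu)*tf*R = 6*0.72*1.2*29e6 = 150336000.0 (um^2)
Step 3: sigma (GPa) = 32891170 / 150336000.0 = 2.18784e-01 GPa
Step 4: Convert to MPa (x1000): sigma = 218.8 MPa


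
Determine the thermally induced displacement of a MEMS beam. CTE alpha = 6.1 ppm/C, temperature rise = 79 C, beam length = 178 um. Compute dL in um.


Step 1: Convert CTE: alpha = 6.1 ppm/C = 6.1e-6 /C
Step 2: dL = 6.1e-6 * 79 * 178
dL = 0.0858 um


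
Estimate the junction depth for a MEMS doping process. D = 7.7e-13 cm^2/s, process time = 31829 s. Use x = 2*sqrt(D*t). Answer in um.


Step 1: Compute D*t = 7.7e-13 * 31829 = 2.450833e-08 cm^2
Step 2: sqrt(D*t) = 1.56551e-04 cm
Step 3: x = 2 * 1.56551e-04 cm = 3.13102e-04 cm
Step 4: Convert to um (1 cm = 1e4 um): x = 3.131 um


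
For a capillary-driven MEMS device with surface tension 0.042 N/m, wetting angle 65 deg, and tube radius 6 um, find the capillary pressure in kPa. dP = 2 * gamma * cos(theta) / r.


Step 1: cos(65 deg) = 0.4226
Step 2: Convert r to m: r = 6e-6 m
Step 3: dP = 2 * 0.042 * 0.4226 / 6e-6 = 5916.4 Pa
Step 4: Convert Pa to kPa (divide by 1000).
dP = 5.92 kPa


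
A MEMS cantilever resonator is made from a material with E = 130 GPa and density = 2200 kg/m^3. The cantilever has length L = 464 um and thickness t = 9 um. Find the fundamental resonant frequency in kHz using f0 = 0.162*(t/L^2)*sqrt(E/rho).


Step 1: Convert units to SI.
t_SI = 9e-6 m, L_SI = 464e-6 m
Step 2: Calculate sqrt(E/rho).
sqrt(130e9 / 2200) = 7687.06 m/s
Step 3: Compute f0.
f0 = 0.162 * 9e-6 / (464e-6)^2 * 7687.06 = 52057.3 Hz = 52.06 kHz


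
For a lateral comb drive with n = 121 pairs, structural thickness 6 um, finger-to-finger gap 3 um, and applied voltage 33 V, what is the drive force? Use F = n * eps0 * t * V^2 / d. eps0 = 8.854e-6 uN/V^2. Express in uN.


Step 1: Parameters: n=121, eps0=8.854e-6 uN/V^2, t=6 um, V=33 V, d=3 um
Step 2: V^2 = 1089
Step 3: F = 121 * 8.854e-6 * 6 * 1089 / 3
F = 2.333 uN


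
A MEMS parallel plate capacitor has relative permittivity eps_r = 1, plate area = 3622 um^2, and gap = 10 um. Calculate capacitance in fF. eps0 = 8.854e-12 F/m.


Step 1: Convert area to m^2: A = 3622e-12 m^2
Step 2: Convert gap to m: d = 10e-6 m
Step 3: C = eps0 * eps_r * A / d
C = 8.854e-12 * 1 * 3622e-12 / 10e-6
Step 4: Convert to fF (multiply by 1e15).
C = 3.21 fF


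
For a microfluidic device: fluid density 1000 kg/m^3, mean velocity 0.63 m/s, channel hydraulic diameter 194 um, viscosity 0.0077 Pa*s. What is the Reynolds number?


Step 1: Convert Dh to meters: Dh = 194e-6 m
Step 2: Re = rho * v * Dh / mu
Re = 1000 * 0.63 * 194e-6 / 0.0077
Re = 15.873


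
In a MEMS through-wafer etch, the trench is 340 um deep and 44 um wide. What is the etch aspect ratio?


Step 1: AR = depth / width
Step 2: AR = 340 / 44
AR = 7.7


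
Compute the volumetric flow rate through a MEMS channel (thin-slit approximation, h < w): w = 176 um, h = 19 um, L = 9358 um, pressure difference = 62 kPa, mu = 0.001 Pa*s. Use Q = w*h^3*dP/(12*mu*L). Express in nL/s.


Step 1: Convert all dimensions to SI (meters).
w = 176e-6 m, h = 19e-6 m, L = 9358e-6 m, dP = 62e3 Pa
Step 2: Q = w * h^3 * dP / (12 * mu * L)
Q = 176e-6 * (19e-6)^3 * 62e3 / (12 * 0.001 * 9358e-6) = 6.665011e-10 m^3/s
Step 3: Convert Q from m^3/s to nL/s (1 m^3 = 1e12 nL, so multiply by 1e12).
Q = 666.501 nL/s


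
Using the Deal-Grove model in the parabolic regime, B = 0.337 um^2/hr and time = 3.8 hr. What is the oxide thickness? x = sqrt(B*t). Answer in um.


Step 1: Compute B*t = 0.337 * 3.8 = 1.2806
Step 2: x = sqrt(1.2806)
x = 1.132 um


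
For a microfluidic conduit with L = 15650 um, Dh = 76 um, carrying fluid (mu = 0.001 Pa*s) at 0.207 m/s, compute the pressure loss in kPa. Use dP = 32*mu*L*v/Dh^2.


Step 1: Convert to SI: L = 15650e-6 m, Dh = 76e-6 m
Step 2: dP = 32 * 0.001 * 15650e-6 * 0.207 / (76e-6)^2
Step 3: dP = 17947.65 Pa
Step 4: Convert to kPa: dP = 17.95 kPa


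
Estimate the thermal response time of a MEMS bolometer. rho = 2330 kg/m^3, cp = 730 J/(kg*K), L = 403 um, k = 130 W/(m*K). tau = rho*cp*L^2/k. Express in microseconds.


Step 1: Convert L to m: L = 403e-6 m
Step 2: L^2 = (403e-6)^2 = 1.62409e-07 m^2
Step 3: tau = 2330 * 730 * 1.62409e-07 / 130 = 2.12493437e-03 s
Step 4: Convert to microseconds (multiply by 1e6).
tau = 2124.934 us


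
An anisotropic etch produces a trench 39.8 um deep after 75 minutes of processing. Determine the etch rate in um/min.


Step 1: Etch rate = depth / time
Step 2: rate = 39.8 / 75
rate = 0.531 um/min


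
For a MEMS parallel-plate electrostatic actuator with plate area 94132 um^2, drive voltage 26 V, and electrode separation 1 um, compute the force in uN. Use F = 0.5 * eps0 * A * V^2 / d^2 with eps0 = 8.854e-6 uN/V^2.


Step 1: Identify parameters.
eps0 = 8.854e-6 uN/V^2, A = 94132 um^2, V = 26 V, d = 1 um
Step 2: Compute V^2 = 26^2 = 676
Step 3: Compute d^2 = 1^2 = 1
Step 4: F = 0.5 * 8.854e-6 * 94132 * 676 / 1
F = 281.704 uN


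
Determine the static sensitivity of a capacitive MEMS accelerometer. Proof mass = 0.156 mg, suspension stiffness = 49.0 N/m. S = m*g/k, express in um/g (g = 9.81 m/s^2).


Step 1: Convert mass: m = 0.156 mg = 1.56e-07 kg
Step 2: S = m * g / k = 1.56e-07 * 9.81 / 49.0
Step 3: S = 3.12e-08 m/g
Step 4: Convert to um/g: S = 0.031 um/g


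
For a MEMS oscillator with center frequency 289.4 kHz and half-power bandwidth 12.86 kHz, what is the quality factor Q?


Step 1: Q = f0 / bandwidth
Step 2: Q = 289.4 / 12.86
Q = 22.5


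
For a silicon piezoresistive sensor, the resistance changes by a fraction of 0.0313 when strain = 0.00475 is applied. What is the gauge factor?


Step 1: Identify values.
dR/R = 0.0313, strain = 0.00475
Step 2: GF = (dR/R) / strain = 0.0313 / 0.00475
GF = 6.6


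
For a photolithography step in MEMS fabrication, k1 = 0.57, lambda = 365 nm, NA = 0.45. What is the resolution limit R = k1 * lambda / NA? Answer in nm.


Step 1: Identify values: k1 = 0.57, lambda = 365 nm, NA = 0.45
Step 2: R = k1 * lambda / NA
R = 0.57 * 365 / 0.45
R = 462.3 nm


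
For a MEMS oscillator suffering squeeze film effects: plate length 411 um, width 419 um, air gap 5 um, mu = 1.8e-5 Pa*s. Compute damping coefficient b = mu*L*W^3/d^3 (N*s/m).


Step 1: Convert to SI.
L = 411e-6 m, W = 419e-6 m, d = 5e-6 m
Step 2: W^3 = (419e-6)^3 = 7.36e-11 m^3
Step 3: d^3 = (5e-6)^3 = 1.25e-16 m^3
Step 4: b = 1.8e-5 * 411e-6 * 7.36e-11 / 1.25e-16
b = 4.35e-03 N*s/m


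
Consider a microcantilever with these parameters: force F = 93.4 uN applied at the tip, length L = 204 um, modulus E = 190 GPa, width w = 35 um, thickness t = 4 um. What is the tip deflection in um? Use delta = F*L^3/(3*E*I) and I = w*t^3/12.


Step 1: Calculate the second moment of area.
I = w * t^3 / 12 = 35 * 4^3 / 12 = 186.6667 um^4
Step 2: Convert E to consistent units (1 GPa = 1000 uN/um^2).
E = 190 GPa = 190000 uN/um^2
Step 3: Calculate tip deflection.
delta = F * L^3 / (3 * E * I)
delta = 93.4 * 204^3 / (3 * 190000 * 186.6667)
delta = 7.4524 um


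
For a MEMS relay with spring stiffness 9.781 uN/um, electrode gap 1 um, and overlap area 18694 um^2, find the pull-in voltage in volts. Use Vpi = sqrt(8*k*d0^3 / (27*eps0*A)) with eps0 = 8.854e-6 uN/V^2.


Step 1: Compute numerator: 8 * k * d0^3 = 8 * 9.781 * 1^3 = 78.248
Step 2: Compute denominator: 27 * eps0 * A = 27 * 8.854e-6 * 18694 = 4.46895
Step 3: Vpi = sqrt(78.248 / 4.46895)
Vpi = 4.18 V


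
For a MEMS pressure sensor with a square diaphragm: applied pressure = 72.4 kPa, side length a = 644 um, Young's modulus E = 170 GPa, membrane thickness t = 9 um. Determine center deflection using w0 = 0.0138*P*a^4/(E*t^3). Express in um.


Step 1: Convert pressure to compatible units (E is in GPa, so P in GPa).
P = 72.4 kPa = 72.4e-6 GPa
Step 2: Compute numerator: 0.0138 * P * a^4.
a^4 = 644^4 = 172005949696
numerator = 0.0138 * 72.4e-6 * 172005949696 = 1.718546e+05
Step 3: Compute denominator: E * t^3 = 170 * 9^3 = 123930
Step 4: w0 = numerator / denominator = 1.718546e+05 / 123930 = 1.3867 um


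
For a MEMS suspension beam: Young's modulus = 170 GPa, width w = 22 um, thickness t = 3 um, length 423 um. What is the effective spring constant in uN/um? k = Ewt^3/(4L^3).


Step 1: Convert E to consistent units (1 GPa = 1000 uN/um^2).
E = 170 GPa = 170000 uN/um^2
Step 2: Compute t^3 = 3^3 = 27
Step 3: Compute L^3 = 423^3 = 75686967
Step 4: k = 170000 * 22 * 27 / (4 * 75686967)
k = 0.3335 uN/um


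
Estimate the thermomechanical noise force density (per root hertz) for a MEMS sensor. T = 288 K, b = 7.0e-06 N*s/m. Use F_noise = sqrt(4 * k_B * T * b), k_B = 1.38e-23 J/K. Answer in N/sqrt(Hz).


Step 1: Compute 4 * k_B * T * b
= 4 * 1.38e-23 * 288 * 7.0e-06
= 1.1128e-25 N^2/Hz
Step 2: F_noise = sqrt(1.1128e-25)
F_noise = 3.34e-13 N/sqrt(Hz)


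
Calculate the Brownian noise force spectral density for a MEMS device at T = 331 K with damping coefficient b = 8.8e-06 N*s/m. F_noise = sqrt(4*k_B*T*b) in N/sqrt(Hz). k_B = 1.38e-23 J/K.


Step 1: Compute 4 * k_B * T * b
= 4 * 1.38e-23 * 331 * 8.8e-06
= 1.6079e-25 N^2/Hz
Step 2: F_noise = sqrt(1.6079e-25)
F_noise = 4.01e-13 N/sqrt(Hz)


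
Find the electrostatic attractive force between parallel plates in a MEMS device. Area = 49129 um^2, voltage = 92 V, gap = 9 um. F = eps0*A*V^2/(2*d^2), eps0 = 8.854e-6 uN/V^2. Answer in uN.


Step 1: Identify parameters.
eps0 = 8.854e-6 uN/V^2, A = 49129 um^2, V = 92 V, d = 9 um
Step 2: Compute V^2 = 92^2 = 8464
Step 3: Compute d^2 = 9^2 = 81
Step 4: F = 0.5 * 8.854e-6 * 49129 * 8464 / 81
F = 22.727 uN


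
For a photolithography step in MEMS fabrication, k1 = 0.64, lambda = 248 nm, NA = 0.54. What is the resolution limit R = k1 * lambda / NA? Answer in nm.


Step 1: Identify values: k1 = 0.64, lambda = 248 nm, NA = 0.54
Step 2: R = k1 * lambda / NA
R = 0.64 * 248 / 0.54
R = 293.9 nm


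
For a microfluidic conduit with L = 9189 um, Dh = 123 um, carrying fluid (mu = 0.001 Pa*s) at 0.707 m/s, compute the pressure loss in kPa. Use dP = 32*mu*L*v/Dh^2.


Step 1: Convert to SI: L = 9189e-6 m, Dh = 123e-6 m
Step 2: dP = 32 * 0.001 * 9189e-6 * 0.707 / (123e-6)^2
Step 3: dP = 13741.29 Pa
Step 4: Convert to kPa: dP = 13.74 kPa


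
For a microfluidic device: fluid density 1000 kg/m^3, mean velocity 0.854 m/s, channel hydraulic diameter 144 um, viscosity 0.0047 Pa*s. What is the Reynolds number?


Step 1: Convert Dh to meters: Dh = 144e-6 m
Step 2: Re = rho * v * Dh / mu
Re = 1000 * 0.854 * 144e-6 / 0.0047
Re = 26.165


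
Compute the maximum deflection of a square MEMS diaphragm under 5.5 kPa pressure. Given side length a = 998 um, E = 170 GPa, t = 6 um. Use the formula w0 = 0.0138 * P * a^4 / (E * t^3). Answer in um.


Step 1: Convert pressure to compatible units (E is in GPa, so P in GPa).
P = 5.5 kPa = 5.5e-6 GPa
Step 2: Compute numerator: 0.0138 * P * a^4.
a^4 = 998^4 = 992023968016
numerator = 0.0138 * 5.5e-6 * 992023968016 = 7.529462e+04
Step 3: Compute denominator: E * t^3 = 170 * 6^3 = 36720
Step 4: w0 = numerator / denominator = 7.529462e+04 / 36720 = 2.0505 um
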